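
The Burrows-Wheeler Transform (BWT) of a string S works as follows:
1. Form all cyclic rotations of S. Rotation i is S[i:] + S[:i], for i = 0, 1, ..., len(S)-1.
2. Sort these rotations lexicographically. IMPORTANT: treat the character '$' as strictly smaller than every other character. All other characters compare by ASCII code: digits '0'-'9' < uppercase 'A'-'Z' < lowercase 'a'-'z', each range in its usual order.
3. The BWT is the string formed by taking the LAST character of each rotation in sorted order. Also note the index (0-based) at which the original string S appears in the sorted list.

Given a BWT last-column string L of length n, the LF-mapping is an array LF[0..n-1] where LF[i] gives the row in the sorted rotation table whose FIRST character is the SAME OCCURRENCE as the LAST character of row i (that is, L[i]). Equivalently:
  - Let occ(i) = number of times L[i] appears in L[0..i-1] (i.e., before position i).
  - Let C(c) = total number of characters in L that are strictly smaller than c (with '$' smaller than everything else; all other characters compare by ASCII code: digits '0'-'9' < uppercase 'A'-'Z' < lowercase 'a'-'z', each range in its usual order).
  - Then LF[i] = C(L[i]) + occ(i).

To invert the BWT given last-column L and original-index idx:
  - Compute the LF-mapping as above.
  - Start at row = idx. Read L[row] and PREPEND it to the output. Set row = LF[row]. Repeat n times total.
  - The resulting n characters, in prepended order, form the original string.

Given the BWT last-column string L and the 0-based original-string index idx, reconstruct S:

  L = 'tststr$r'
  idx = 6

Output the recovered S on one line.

Answer: trtssrt$

Derivation:
LF mapping: 5 3 6 4 7 1 0 2
Walk LF starting at row 6, prepending L[row]:
  step 1: row=6, L[6]='$', prepend. Next row=LF[6]=0
  step 2: row=0, L[0]='t', prepend. Next row=LF[0]=5
  step 3: row=5, L[5]='r', prepend. Next row=LF[5]=1
  step 4: row=1, L[1]='s', prepend. Next row=LF[1]=3
  step 5: row=3, L[3]='s', prepend. Next row=LF[3]=4
  step 6: row=4, L[4]='t', prepend. Next row=LF[4]=7
  step 7: row=7, L[7]='r', prepend. Next row=LF[7]=2
  step 8: row=2, L[2]='t', prepend. Next row=LF[2]=6
Reversed output: trtssrt$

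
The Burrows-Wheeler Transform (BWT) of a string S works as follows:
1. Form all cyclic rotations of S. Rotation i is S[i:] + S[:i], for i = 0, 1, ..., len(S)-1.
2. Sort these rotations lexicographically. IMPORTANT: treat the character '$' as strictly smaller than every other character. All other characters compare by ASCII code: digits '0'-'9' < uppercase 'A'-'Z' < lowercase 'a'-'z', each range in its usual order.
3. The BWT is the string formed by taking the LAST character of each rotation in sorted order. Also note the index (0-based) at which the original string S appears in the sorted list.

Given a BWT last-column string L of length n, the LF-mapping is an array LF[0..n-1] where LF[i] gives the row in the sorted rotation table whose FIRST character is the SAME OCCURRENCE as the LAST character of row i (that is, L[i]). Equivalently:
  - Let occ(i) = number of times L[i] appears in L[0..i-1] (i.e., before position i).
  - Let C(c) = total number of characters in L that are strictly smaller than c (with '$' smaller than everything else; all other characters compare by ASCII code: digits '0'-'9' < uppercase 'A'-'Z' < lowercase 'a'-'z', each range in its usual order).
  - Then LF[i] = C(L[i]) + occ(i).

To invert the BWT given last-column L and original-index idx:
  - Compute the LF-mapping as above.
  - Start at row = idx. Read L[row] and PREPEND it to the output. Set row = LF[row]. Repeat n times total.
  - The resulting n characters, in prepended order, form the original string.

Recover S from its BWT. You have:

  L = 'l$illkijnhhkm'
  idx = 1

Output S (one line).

Answer: hlihlikjkmnl$

Derivation:
LF mapping: 8 0 3 9 10 6 4 5 12 1 2 7 11
Walk LF starting at row 1, prepending L[row]:
  step 1: row=1, L[1]='$', prepend. Next row=LF[1]=0
  step 2: row=0, L[0]='l', prepend. Next row=LF[0]=8
  step 3: row=8, L[8]='n', prepend. Next row=LF[8]=12
  step 4: row=12, L[12]='m', prepend. Next row=LF[12]=11
  step 5: row=11, L[11]='k', prepend. Next row=LF[11]=7
  step 6: row=7, L[7]='j', prepend. Next row=LF[7]=5
  step 7: row=5, L[5]='k', prepend. Next row=LF[5]=6
  step 8: row=6, L[6]='i', prepend. Next row=LF[6]=4
  step 9: row=4, L[4]='l', prepend. Next row=LF[4]=10
  step 10: row=10, L[10]='h', prepend. Next row=LF[10]=2
  step 11: row=2, L[2]='i', prepend. Next row=LF[2]=3
  step 12: row=3, L[3]='l', prepend. Next row=LF[3]=9
  step 13: row=9, L[9]='h', prepend. Next row=LF[9]=1
Reversed output: hlihlikjkmnl$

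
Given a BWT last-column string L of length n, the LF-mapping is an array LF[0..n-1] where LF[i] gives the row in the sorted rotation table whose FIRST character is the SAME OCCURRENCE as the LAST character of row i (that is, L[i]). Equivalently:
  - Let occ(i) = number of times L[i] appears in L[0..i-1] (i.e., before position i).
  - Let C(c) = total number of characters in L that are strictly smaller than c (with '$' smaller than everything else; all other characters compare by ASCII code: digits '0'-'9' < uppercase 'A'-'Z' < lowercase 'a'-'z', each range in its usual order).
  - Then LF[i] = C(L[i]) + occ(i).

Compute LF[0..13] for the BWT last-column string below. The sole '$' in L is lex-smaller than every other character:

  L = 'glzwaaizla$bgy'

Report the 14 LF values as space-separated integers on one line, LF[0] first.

Answer: 5 8 12 10 1 2 7 13 9 3 0 4 6 11

Derivation:
Char counts: '$':1, 'a':3, 'b':1, 'g':2, 'i':1, 'l':2, 'w':1, 'y':1, 'z':2
C (first-col start): C('$')=0, C('a')=1, C('b')=4, C('g')=5, C('i')=7, C('l')=8, C('w')=10, C('y')=11, C('z')=12
L[0]='g': occ=0, LF[0]=C('g')+0=5+0=5
L[1]='l': occ=0, LF[1]=C('l')+0=8+0=8
L[2]='z': occ=0, LF[2]=C('z')+0=12+0=12
L[3]='w': occ=0, LF[3]=C('w')+0=10+0=10
L[4]='a': occ=0, LF[4]=C('a')+0=1+0=1
L[5]='a': occ=1, LF[5]=C('a')+1=1+1=2
L[6]='i': occ=0, LF[6]=C('i')+0=7+0=7
L[7]='z': occ=1, LF[7]=C('z')+1=12+1=13
L[8]='l': occ=1, LF[8]=C('l')+1=8+1=9
L[9]='a': occ=2, LF[9]=C('a')+2=1+2=3
L[10]='$': occ=0, LF[10]=C('$')+0=0+0=0
L[11]='b': occ=0, LF[11]=C('b')+0=4+0=4
L[12]='g': occ=1, LF[12]=C('g')+1=5+1=6
L[13]='y': occ=0, LF[13]=C('y')+0=11+0=11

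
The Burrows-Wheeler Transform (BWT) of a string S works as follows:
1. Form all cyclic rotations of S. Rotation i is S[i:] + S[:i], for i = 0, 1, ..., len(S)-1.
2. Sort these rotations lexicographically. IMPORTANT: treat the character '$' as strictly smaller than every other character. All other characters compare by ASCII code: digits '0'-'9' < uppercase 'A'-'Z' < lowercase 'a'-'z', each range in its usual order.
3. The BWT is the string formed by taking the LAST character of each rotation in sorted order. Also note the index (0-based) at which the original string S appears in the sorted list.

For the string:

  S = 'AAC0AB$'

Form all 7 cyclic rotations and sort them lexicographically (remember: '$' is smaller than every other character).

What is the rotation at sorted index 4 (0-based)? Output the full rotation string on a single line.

All 7 rotations (rotation i = S[i:]+S[:i]):
  rot[0] = AAC0AB$
  rot[1] = AC0AB$A
  rot[2] = C0AB$AA
  rot[3] = 0AB$AAC
  rot[4] = AB$AAC0
  rot[5] = B$AAC0A
  rot[6] = $AAC0AB
Sorted (with $ < everything):
  sorted[0] = $AAC0AB
  sorted[1] = 0AB$AAC
  sorted[2] = AAC0AB$
  sorted[3] = AB$AAC0
  sorted[4] = AC0AB$A
  sorted[5] = B$AAC0A
  sorted[6] = C0AB$AA
sorted[4] = AC0AB$A

Answer: AC0AB$A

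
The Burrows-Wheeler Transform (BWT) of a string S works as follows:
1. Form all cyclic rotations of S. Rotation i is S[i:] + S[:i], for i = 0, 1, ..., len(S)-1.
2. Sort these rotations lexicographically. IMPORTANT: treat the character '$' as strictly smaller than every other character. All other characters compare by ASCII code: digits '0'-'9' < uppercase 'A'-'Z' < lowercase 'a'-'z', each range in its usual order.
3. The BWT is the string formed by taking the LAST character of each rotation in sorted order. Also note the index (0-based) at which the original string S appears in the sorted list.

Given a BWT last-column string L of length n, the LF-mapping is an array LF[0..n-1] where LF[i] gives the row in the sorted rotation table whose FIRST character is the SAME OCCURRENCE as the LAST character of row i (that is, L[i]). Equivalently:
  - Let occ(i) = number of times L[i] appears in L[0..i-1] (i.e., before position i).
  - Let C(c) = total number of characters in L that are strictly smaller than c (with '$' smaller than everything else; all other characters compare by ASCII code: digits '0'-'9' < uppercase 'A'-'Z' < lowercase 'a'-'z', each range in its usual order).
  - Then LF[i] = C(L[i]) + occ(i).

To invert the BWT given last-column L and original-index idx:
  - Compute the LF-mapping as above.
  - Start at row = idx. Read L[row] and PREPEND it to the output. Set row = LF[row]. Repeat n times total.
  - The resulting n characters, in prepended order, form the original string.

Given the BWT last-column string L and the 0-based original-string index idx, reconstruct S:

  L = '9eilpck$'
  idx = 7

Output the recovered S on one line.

LF mapping: 1 3 4 6 7 2 5 0
Walk LF starting at row 7, prepending L[row]:
  step 1: row=7, L[7]='$', prepend. Next row=LF[7]=0
  step 2: row=0, L[0]='9', prepend. Next row=LF[0]=1
  step 3: row=1, L[1]='e', prepend. Next row=LF[1]=3
  step 4: row=3, L[3]='l', prepend. Next row=LF[3]=6
  step 5: row=6, L[6]='k', prepend. Next row=LF[6]=5
  step 6: row=5, L[5]='c', prepend. Next row=LF[5]=2
  step 7: row=2, L[2]='i', prepend. Next row=LF[2]=4
  step 8: row=4, L[4]='p', prepend. Next row=LF[4]=7
Reversed output: pickle9$

Answer: pickle9$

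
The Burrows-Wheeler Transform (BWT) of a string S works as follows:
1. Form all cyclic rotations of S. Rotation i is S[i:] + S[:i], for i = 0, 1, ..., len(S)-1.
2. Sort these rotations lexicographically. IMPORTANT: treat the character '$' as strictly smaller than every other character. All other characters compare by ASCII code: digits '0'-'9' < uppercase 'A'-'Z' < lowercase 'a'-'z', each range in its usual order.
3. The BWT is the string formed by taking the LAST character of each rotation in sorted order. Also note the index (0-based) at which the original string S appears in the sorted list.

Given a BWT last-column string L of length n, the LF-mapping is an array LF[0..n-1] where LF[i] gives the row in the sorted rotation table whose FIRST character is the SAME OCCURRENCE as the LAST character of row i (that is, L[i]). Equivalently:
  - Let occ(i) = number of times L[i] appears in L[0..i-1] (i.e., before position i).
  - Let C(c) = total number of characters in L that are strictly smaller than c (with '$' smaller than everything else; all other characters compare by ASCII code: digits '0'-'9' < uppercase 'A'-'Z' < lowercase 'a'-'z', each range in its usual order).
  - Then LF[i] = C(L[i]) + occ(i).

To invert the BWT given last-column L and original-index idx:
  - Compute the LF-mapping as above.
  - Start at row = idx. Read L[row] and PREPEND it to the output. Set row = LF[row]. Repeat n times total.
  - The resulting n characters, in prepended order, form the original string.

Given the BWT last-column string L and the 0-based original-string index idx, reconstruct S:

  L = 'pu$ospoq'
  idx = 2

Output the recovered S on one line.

LF mapping: 3 7 0 1 6 4 2 5
Walk LF starting at row 2, prepending L[row]:
  step 1: row=2, L[2]='$', prepend. Next row=LF[2]=0
  step 2: row=0, L[0]='p', prepend. Next row=LF[0]=3
  step 3: row=3, L[3]='o', prepend. Next row=LF[3]=1
  step 4: row=1, L[1]='u', prepend. Next row=LF[1]=7
  step 5: row=7, L[7]='q', prepend. Next row=LF[7]=5
  step 6: row=5, L[5]='p', prepend. Next row=LF[5]=4
  step 7: row=4, L[4]='s', prepend. Next row=LF[4]=6
  step 8: row=6, L[6]='o', prepend. Next row=LF[6]=2
Reversed output: ospquop$

Answer: ospquop$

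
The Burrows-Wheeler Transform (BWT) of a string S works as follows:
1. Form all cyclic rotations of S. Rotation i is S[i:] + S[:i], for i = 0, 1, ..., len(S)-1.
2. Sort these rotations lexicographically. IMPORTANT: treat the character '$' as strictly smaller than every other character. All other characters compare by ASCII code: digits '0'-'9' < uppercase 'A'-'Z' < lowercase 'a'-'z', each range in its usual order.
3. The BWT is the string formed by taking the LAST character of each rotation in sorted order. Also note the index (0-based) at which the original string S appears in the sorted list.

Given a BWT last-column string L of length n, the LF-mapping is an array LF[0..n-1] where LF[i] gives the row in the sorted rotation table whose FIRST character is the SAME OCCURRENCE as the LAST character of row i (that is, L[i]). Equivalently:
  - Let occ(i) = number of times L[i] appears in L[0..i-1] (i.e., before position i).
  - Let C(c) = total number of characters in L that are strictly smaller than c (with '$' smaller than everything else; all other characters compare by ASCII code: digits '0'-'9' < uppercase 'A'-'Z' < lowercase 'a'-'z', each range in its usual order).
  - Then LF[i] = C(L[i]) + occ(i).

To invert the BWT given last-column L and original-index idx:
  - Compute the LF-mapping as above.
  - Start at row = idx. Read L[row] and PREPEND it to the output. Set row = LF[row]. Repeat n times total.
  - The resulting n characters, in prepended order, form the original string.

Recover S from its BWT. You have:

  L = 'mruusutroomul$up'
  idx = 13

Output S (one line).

LF mapping: 2 7 11 12 9 13 10 8 4 5 3 14 1 0 15 6
Walk LF starting at row 13, prepending L[row]:
  step 1: row=13, L[13]='$', prepend. Next row=LF[13]=0
  step 2: row=0, L[0]='m', prepend. Next row=LF[0]=2
  step 3: row=2, L[2]='u', prepend. Next row=LF[2]=11
  step 4: row=11, L[11]='u', prepend. Next row=LF[11]=14
  step 5: row=14, L[14]='u', prepend. Next row=LF[14]=15
  step 6: row=15, L[15]='p', prepend. Next row=LF[15]=6
  step 7: row=6, L[6]='t', prepend. Next row=LF[6]=10
  step 8: row=10, L[10]='m', prepend. Next row=LF[10]=3
  step 9: row=3, L[3]='u', prepend. Next row=LF[3]=12
  step 10: row=12, L[12]='l', prepend. Next row=LF[12]=1
  step 11: row=1, L[1]='r', prepend. Next row=LF[1]=7
  step 12: row=7, L[7]='r', prepend. Next row=LF[7]=8
  step 13: row=8, L[8]='o', prepend. Next row=LF[8]=4
  step 14: row=4, L[4]='s', prepend. Next row=LF[4]=9
  step 15: row=9, L[9]='o', prepend. Next row=LF[9]=5
  step 16: row=5, L[5]='u', prepend. Next row=LF[5]=13
Reversed output: uosorrlumtpuuum$

Answer: uosorrlumtpuuum$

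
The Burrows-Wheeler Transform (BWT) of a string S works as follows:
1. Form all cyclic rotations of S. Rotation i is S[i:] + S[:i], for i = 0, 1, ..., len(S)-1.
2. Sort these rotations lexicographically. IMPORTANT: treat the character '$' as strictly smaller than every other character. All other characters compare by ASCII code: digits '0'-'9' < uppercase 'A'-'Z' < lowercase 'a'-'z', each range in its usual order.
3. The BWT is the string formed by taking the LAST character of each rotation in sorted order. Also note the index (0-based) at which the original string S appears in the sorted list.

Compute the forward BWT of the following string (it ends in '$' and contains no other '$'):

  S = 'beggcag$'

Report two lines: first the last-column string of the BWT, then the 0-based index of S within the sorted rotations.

Answer: gc$gbage
2

Derivation:
All 8 rotations (rotation i = S[i:]+S[:i]):
  rot[0] = beggcag$
  rot[1] = eggcag$b
  rot[2] = ggcag$be
  rot[3] = gcag$beg
  rot[4] = cag$begg
  rot[5] = ag$beggc
  rot[6] = g$beggca
  rot[7] = $beggcag
Sorted (with $ < everything):
  sorted[0] = $beggcag  (last char: 'g')
  sorted[1] = ag$beggc  (last char: 'c')
  sorted[2] = beggcag$  (last char: '$')
  sorted[3] = cag$begg  (last char: 'g')
  sorted[4] = eggcag$b  (last char: 'b')
  sorted[5] = g$beggca  (last char: 'a')
  sorted[6] = gcag$beg  (last char: 'g')
  sorted[7] = ggcag$be  (last char: 'e')
Last column: gc$gbage
Original string S is at sorted index 2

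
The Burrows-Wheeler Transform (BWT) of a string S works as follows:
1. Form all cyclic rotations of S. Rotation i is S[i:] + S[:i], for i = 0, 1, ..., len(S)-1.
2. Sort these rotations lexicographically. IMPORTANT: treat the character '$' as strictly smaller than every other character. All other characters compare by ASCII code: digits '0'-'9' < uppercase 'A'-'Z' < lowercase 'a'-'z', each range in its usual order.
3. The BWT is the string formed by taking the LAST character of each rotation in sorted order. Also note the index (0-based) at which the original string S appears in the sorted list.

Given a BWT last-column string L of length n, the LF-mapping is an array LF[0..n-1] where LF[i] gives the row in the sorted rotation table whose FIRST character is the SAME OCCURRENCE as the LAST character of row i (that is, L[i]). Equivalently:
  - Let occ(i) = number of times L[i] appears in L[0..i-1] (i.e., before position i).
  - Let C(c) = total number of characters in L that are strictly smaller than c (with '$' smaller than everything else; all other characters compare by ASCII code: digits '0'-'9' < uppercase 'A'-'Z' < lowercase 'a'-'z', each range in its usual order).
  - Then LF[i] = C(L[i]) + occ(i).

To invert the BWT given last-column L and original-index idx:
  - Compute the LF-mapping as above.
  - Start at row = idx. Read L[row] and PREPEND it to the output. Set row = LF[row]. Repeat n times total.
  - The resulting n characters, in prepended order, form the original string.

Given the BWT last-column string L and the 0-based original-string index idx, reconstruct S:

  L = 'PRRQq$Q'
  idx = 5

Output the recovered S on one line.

Answer: RQQqRP$

Derivation:
LF mapping: 1 4 5 2 6 0 3
Walk LF starting at row 5, prepending L[row]:
  step 1: row=5, L[5]='$', prepend. Next row=LF[5]=0
  step 2: row=0, L[0]='P', prepend. Next row=LF[0]=1
  step 3: row=1, L[1]='R', prepend. Next row=LF[1]=4
  step 4: row=4, L[4]='q', prepend. Next row=LF[4]=6
  step 5: row=6, L[6]='Q', prepend. Next row=LF[6]=3
  step 6: row=3, L[3]='Q', prepend. Next row=LF[3]=2
  step 7: row=2, L[2]='R', prepend. Next row=LF[2]=5
Reversed output: RQQqRP$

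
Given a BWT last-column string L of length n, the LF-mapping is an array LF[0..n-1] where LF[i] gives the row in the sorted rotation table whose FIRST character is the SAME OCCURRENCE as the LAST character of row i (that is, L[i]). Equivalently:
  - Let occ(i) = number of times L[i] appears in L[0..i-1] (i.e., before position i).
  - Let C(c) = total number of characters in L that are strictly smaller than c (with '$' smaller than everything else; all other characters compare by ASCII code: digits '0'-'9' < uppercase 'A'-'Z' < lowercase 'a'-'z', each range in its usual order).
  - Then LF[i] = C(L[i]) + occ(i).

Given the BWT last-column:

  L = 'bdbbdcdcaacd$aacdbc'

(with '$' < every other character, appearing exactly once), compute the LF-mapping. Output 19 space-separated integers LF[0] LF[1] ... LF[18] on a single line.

Char counts: '$':1, 'a':4, 'b':4, 'c':5, 'd':5
C (first-col start): C('$')=0, C('a')=1, C('b')=5, C('c')=9, C('d')=14
L[0]='b': occ=0, LF[0]=C('b')+0=5+0=5
L[1]='d': occ=0, LF[1]=C('d')+0=14+0=14
L[2]='b': occ=1, LF[2]=C('b')+1=5+1=6
L[3]='b': occ=2, LF[3]=C('b')+2=5+2=7
L[4]='d': occ=1, LF[4]=C('d')+1=14+1=15
L[5]='c': occ=0, LF[5]=C('c')+0=9+0=9
L[6]='d': occ=2, LF[6]=C('d')+2=14+2=16
L[7]='c': occ=1, LF[7]=C('c')+1=9+1=10
L[8]='a': occ=0, LF[8]=C('a')+0=1+0=1
L[9]='a': occ=1, LF[9]=C('a')+1=1+1=2
L[10]='c': occ=2, LF[10]=C('c')+2=9+2=11
L[11]='d': occ=3, LF[11]=C('d')+3=14+3=17
L[12]='$': occ=0, LF[12]=C('$')+0=0+0=0
L[13]='a': occ=2, LF[13]=C('a')+2=1+2=3
L[14]='a': occ=3, LF[14]=C('a')+3=1+3=4
L[15]='c': occ=3, LF[15]=C('c')+3=9+3=12
L[16]='d': occ=4, LF[16]=C('d')+4=14+4=18
L[17]='b': occ=3, LF[17]=C('b')+3=5+3=8
L[18]='c': occ=4, LF[18]=C('c')+4=9+4=13

Answer: 5 14 6 7 15 9 16 10 1 2 11 17 0 3 4 12 18 8 13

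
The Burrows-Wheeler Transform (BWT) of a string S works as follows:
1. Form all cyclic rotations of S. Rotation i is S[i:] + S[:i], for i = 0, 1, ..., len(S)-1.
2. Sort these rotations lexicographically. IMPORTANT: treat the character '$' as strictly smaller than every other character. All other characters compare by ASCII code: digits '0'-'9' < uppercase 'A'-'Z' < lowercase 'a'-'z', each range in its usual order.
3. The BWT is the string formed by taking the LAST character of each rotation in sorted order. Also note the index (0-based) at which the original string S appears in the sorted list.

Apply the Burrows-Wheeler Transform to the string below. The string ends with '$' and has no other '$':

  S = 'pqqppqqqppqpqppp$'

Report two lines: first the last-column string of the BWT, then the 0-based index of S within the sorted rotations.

All 17 rotations (rotation i = S[i:]+S[:i]):
  rot[0] = pqqppqqqppqpqppp$
  rot[1] = qqppqqqppqpqppp$p
  rot[2] = qppqqqppqpqppp$pq
  rot[3] = ppqqqppqpqppp$pqq
  rot[4] = pqqqppqpqppp$pqqp
  rot[5] = qqqppqpqppp$pqqpp
  rot[6] = qqppqpqppp$pqqppq
  rot[7] = qppqpqppp$pqqppqq
  rot[8] = ppqpqppp$pqqppqqq
  rot[9] = pqpqppp$pqqppqqqp
  rot[10] = qpqppp$pqqppqqqpp
  rot[11] = pqppp$pqqppqqqppq
  rot[12] = qppp$pqqppqqqppqp
  rot[13] = ppp$pqqppqqqppqpq
  rot[14] = pp$pqqppqqqppqpqp
  rot[15] = p$pqqppqqqppqpqpp
  rot[16] = $pqqppqqqppqpqppp
Sorted (with $ < everything):
  sorted[0] = $pqqppqqqppqpqppp  (last char: 'p')
  sorted[1] = p$pqqppqqqppqpqpp  (last char: 'p')
  sorted[2] = pp$pqqppqqqppqpqp  (last char: 'p')
  sorted[3] = ppp$pqqppqqqppqpq  (last char: 'q')
  sorted[4] = ppqpqppp$pqqppqqq  (last char: 'q')
  sorted[5] = ppqqqppqpqppp$pqq  (last char: 'q')
  sorted[6] = pqppp$pqqppqqqppq  (last char: 'q')
  sorted[7] = pqpqppp$pqqppqqqp  (last char: 'p')
  sorted[8] = pqqppqqqppqpqppp$  (last char: '$')
  sorted[9] = pqqqppqpqppp$pqqp  (last char: 'p')
  sorted[10] = qppp$pqqppqqqppqp  (last char: 'p')
  sorted[11] = qppqpqppp$pqqppqq  (last char: 'q')
  sorted[12] = qppqqqppqpqppp$pq  (last char: 'q')
  sorted[13] = qpqppp$pqqppqqqpp  (last char: 'p')
  sorted[14] = qqppqpqppp$pqqppq  (last char: 'q')
  sorted[15] = qqppqqqppqpqppp$p  (last char: 'p')
  sorted[16] = qqqppqpqppp$pqqpp  (last char: 'p')
Last column: pppqqqqp$ppqqpqpp
Original string S is at sorted index 8

Answer: pppqqqqp$ppqqpqpp
8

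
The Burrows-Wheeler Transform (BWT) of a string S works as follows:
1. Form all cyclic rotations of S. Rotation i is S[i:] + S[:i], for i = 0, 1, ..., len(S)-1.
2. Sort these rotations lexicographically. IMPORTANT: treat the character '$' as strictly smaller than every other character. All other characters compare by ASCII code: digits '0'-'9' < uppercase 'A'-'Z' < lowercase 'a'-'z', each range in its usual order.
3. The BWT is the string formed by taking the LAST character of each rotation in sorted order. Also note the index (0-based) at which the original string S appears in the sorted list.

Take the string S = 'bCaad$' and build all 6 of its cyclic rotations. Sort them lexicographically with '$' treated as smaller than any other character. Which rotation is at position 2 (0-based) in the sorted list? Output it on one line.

All 6 rotations (rotation i = S[i:]+S[:i]):
  rot[0] = bCaad$
  rot[1] = Caad$b
  rot[2] = aad$bC
  rot[3] = ad$bCa
  rot[4] = d$bCaa
  rot[5] = $bCaad
Sorted (with $ < everything):
  sorted[0] = $bCaad
  sorted[1] = Caad$b
  sorted[2] = aad$bC
  sorted[3] = ad$bCa
  sorted[4] = bCaad$
  sorted[5] = d$bCaa
sorted[2] = aad$bC

Answer: aad$bC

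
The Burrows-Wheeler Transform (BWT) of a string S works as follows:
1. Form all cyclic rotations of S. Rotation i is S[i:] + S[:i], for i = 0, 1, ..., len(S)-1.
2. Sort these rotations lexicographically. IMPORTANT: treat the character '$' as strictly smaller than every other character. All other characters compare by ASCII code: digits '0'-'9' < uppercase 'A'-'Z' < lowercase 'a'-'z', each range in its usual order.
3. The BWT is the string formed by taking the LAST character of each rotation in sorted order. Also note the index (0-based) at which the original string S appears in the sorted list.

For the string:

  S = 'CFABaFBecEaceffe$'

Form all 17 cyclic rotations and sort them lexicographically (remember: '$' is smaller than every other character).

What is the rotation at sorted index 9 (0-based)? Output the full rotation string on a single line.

All 17 rotations (rotation i = S[i:]+S[:i]):
  rot[0] = CFABaFBecEaceffe$
  rot[1] = FABaFBecEaceffe$C
  rot[2] = ABaFBecEaceffe$CF
  rot[3] = BaFBecEaceffe$CFA
  rot[4] = aFBecEaceffe$CFAB
  rot[5] = FBecEaceffe$CFABa
  rot[6] = BecEaceffe$CFABaF
  rot[7] = ecEaceffe$CFABaFB
  rot[8] = cEaceffe$CFABaFBe
  rot[9] = Eaceffe$CFABaFBec
  rot[10] = aceffe$CFABaFBecE
  rot[11] = ceffe$CFABaFBecEa
  rot[12] = effe$CFABaFBecEac
  rot[13] = ffe$CFABaFBecEace
  rot[14] = fe$CFABaFBecEacef
  rot[15] = e$CFABaFBecEaceff
  rot[16] = $CFABaFBecEaceffe
Sorted (with $ < everything):
  sorted[0] = $CFABaFBecEaceffe
  sorted[1] = ABaFBecEaceffe$CF
  sorted[2] = BaFBecEaceffe$CFA
  sorted[3] = BecEaceffe$CFABaF
  sorted[4] = CFABaFBecEaceffe$
  sorted[5] = Eaceffe$CFABaFBec
  sorted[6] = FABaFBecEaceffe$C
  sorted[7] = FBecEaceffe$CFABa
  sorted[8] = aFBecEaceffe$CFAB
  sorted[9] = aceffe$CFABaFBecE
  sorted[10] = cEaceffe$CFABaFBe
  sorted[11] = ceffe$CFABaFBecEa
  sorted[12] = e$CFABaFBecEaceff
  sorted[13] = ecEaceffe$CFABaFB
  sorted[14] = effe$CFABaFBecEac
  sorted[15] = fe$CFABaFBecEacef
  sorted[16] = ffe$CFABaFBecEace
sorted[9] = aceffe$CFABaFBecE

Answer: aceffe$CFABaFBecE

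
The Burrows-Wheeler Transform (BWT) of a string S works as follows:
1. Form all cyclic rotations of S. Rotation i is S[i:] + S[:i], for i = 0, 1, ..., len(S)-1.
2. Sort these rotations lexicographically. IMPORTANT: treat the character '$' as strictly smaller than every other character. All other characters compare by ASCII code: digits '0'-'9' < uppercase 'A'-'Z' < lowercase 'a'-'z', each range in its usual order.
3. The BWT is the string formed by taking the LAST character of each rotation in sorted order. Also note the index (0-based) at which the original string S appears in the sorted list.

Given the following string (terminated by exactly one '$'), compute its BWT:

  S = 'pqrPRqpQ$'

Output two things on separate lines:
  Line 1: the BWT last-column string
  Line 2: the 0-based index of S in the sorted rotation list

All 9 rotations (rotation i = S[i:]+S[:i]):
  rot[0] = pqrPRqpQ$
  rot[1] = qrPRqpQ$p
  rot[2] = rPRqpQ$pq
  rot[3] = PRqpQ$pqr
  rot[4] = RqpQ$pqrP
  rot[5] = qpQ$pqrPR
  rot[6] = pQ$pqrPRq
  rot[7] = Q$pqrPRqp
  rot[8] = $pqrPRqpQ
Sorted (with $ < everything):
  sorted[0] = $pqrPRqpQ  (last char: 'Q')
  sorted[1] = PRqpQ$pqr  (last char: 'r')
  sorted[2] = Q$pqrPRqp  (last char: 'p')
  sorted[3] = RqpQ$pqrP  (last char: 'P')
  sorted[4] = pQ$pqrPRq  (last char: 'q')
  sorted[5] = pqrPRqpQ$  (last char: '$')
  sorted[6] = qpQ$pqrPR  (last char: 'R')
  sorted[7] = qrPRqpQ$p  (last char: 'p')
  sorted[8] = rPRqpQ$pq  (last char: 'q')
Last column: QrpPq$Rpq
Original string S is at sorted index 5

Answer: QrpPq$Rpq
5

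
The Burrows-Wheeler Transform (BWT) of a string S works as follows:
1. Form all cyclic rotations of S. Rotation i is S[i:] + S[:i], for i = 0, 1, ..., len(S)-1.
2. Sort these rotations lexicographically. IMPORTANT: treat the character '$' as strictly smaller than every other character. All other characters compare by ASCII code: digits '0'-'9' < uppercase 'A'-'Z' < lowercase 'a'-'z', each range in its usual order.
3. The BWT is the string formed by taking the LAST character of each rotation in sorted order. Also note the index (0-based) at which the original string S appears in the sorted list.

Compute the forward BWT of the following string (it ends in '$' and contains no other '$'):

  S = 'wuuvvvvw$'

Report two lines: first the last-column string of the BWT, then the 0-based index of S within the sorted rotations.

All 9 rotations (rotation i = S[i:]+S[:i]):
  rot[0] = wuuvvvvw$
  rot[1] = uuvvvvw$w
  rot[2] = uvvvvw$wu
  rot[3] = vvvvw$wuu
  rot[4] = vvvw$wuuv
  rot[5] = vvw$wuuvv
  rot[6] = vw$wuuvvv
  rot[7] = w$wuuvvvv
  rot[8] = $wuuvvvvw
Sorted (with $ < everything):
  sorted[0] = $wuuvvvvw  (last char: 'w')
  sorted[1] = uuvvvvw$w  (last char: 'w')
  sorted[2] = uvvvvw$wu  (last char: 'u')
  sorted[3] = vvvvw$wuu  (last char: 'u')
  sorted[4] = vvvw$wuuv  (last char: 'v')
  sorted[5] = vvw$wuuvv  (last char: 'v')
  sorted[6] = vw$wuuvvv  (last char: 'v')
  sorted[7] = w$wuuvvvv  (last char: 'v')
  sorted[8] = wuuvvvvw$  (last char: '$')
Last column: wwuuvvvv$
Original string S is at sorted index 8

Answer: wwuuvvvv$
8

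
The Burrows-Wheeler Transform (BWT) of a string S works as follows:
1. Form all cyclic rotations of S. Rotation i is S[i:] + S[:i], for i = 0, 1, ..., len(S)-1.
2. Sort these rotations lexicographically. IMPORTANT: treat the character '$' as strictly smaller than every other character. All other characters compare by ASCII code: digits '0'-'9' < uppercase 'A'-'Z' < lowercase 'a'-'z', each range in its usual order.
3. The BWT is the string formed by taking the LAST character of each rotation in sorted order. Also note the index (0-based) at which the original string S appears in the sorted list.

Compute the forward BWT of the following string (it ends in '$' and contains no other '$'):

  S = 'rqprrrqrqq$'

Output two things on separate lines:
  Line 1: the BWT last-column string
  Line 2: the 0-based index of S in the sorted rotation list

All 11 rotations (rotation i = S[i:]+S[:i]):
  rot[0] = rqprrrqrqq$
  rot[1] = qprrrqrqq$r
  rot[2] = prrrqrqq$rq
  rot[3] = rrrqrqq$rqp
  rot[4] = rrqrqq$rqpr
  rot[5] = rqrqq$rqprr
  rot[6] = qrqq$rqprrr
  rot[7] = rqq$rqprrrq
  rot[8] = qq$rqprrrqr
  rot[9] = q$rqprrrqrq
  rot[10] = $rqprrrqrqq
Sorted (with $ < everything):
  sorted[0] = $rqprrrqrqq  (last char: 'q')
  sorted[1] = prrrqrqq$rq  (last char: 'q')
  sorted[2] = q$rqprrrqrq  (last char: 'q')
  sorted[3] = qprrrqrqq$r  (last char: 'r')
  sorted[4] = qq$rqprrrqr  (last char: 'r')
  sorted[5] = qrqq$rqprrr  (last char: 'r')
  sorted[6] = rqprrrqrqq$  (last char: '$')
  sorted[7] = rqq$rqprrrq  (last char: 'q')
  sorted[8] = rqrqq$rqprr  (last char: 'r')
  sorted[9] = rrqrqq$rqpr  (last char: 'r')
  sorted[10] = rrrqrqq$rqp  (last char: 'p')
Last column: qqqrrr$qrrp
Original string S is at sorted index 6

Answer: qqqrrr$qrrp
6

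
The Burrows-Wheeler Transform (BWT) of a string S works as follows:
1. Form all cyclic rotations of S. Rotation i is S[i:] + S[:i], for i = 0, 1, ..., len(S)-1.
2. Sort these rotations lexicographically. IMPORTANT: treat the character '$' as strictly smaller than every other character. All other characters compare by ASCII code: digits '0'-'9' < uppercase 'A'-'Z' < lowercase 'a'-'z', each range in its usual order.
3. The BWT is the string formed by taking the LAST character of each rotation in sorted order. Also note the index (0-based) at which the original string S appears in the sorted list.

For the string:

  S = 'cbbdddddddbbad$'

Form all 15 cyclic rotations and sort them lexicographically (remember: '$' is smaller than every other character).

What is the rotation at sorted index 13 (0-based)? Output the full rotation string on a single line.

Answer: ddddddbbad$cbbd

Derivation:
All 15 rotations (rotation i = S[i:]+S[:i]):
  rot[0] = cbbdddddddbbad$
  rot[1] = bbdddddddbbad$c
  rot[2] = bdddddddbbad$cb
  rot[3] = dddddddbbad$cbb
  rot[4] = ddddddbbad$cbbd
  rot[5] = dddddbbad$cbbdd
  rot[6] = ddddbbad$cbbddd
  rot[7] = dddbbad$cbbdddd
  rot[8] = ddbbad$cbbddddd
  rot[9] = dbbad$cbbdddddd
  rot[10] = bbad$cbbddddddd
  rot[11] = bad$cbbdddddddb
  rot[12] = ad$cbbdddddddbb
  rot[13] = d$cbbdddddddbba
  rot[14] = $cbbdddddddbbad
Sorted (with $ < everything):
  sorted[0] = $cbbdddddddbbad
  sorted[1] = ad$cbbdddddddbb
  sorted[2] = bad$cbbdddddddb
  sorted[3] = bbad$cbbddddddd
  sorted[4] = bbdddddddbbad$c
  sorted[5] = bdddddddbbad$cb
  sorted[6] = cbbdddddddbbad$
  sorted[7] = d$cbbdddddddbba
  sorted[8] = dbbad$cbbdddddd
  sorted[9] = ddbbad$cbbddddd
  sorted[10] = dddbbad$cbbdddd
  sorted[11] = ddddbbad$cbbddd
  sorted[12] = dddddbbad$cbbdd
  sorted[13] = ddddddbbad$cbbd
  sorted[14] = dddddddbbad$cbb
sorted[13] = ddddddbbad$cbbd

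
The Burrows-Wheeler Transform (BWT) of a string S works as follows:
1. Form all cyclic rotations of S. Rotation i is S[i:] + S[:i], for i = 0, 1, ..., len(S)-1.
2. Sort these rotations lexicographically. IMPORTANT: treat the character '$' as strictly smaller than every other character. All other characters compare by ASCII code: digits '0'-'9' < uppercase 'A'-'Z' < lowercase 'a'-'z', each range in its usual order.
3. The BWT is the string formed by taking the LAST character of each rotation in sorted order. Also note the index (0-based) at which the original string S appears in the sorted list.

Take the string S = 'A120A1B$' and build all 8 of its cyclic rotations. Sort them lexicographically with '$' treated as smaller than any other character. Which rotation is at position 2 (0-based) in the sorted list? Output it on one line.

All 8 rotations (rotation i = S[i:]+S[:i]):
  rot[0] = A120A1B$
  rot[1] = 120A1B$A
  rot[2] = 20A1B$A1
  rot[3] = 0A1B$A12
  rot[4] = A1B$A120
  rot[5] = 1B$A120A
  rot[6] = B$A120A1
  rot[7] = $A120A1B
Sorted (with $ < everything):
  sorted[0] = $A120A1B
  sorted[1] = 0A1B$A12
  sorted[2] = 120A1B$A
  sorted[3] = 1B$A120A
  sorted[4] = 20A1B$A1
  sorted[5] = A120A1B$
  sorted[6] = A1B$A120
  sorted[7] = B$A120A1
sorted[2] = 120A1B$A

Answer: 120A1B$A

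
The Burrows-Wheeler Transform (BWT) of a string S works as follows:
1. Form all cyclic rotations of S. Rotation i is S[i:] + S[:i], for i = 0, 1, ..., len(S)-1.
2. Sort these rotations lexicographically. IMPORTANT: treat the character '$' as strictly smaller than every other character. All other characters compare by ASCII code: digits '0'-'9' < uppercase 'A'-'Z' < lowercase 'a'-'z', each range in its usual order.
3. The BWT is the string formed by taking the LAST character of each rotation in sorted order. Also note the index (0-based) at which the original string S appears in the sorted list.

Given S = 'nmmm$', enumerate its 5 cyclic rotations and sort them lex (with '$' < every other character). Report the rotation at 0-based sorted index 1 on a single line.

Answer: m$nmm

Derivation:
All 5 rotations (rotation i = S[i:]+S[:i]):
  rot[0] = nmmm$
  rot[1] = mmm$n
  rot[2] = mm$nm
  rot[3] = m$nmm
  rot[4] = $nmmm
Sorted (with $ < everything):
  sorted[0] = $nmmm
  sorted[1] = m$nmm
  sorted[2] = mm$nm
  sorted[3] = mmm$n
  sorted[4] = nmmm$
sorted[1] = m$nmm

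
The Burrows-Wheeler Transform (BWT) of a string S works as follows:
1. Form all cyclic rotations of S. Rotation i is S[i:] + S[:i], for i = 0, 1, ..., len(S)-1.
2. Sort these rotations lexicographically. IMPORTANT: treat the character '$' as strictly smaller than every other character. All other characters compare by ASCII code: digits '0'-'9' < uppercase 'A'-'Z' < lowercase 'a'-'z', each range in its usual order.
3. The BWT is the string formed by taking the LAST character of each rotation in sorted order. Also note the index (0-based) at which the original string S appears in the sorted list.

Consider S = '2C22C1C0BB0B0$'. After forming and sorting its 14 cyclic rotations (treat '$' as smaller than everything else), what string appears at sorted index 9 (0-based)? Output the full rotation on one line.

All 14 rotations (rotation i = S[i:]+S[:i]):
  rot[0] = 2C22C1C0BB0B0$
  rot[1] = C22C1C0BB0B0$2
  rot[2] = 22C1C0BB0B0$2C
  rot[3] = 2C1C0BB0B0$2C2
  rot[4] = C1C0BB0B0$2C22
  rot[5] = 1C0BB0B0$2C22C
  rot[6] = C0BB0B0$2C22C1
  rot[7] = 0BB0B0$2C22C1C
  rot[8] = BB0B0$2C22C1C0
  rot[9] = B0B0$2C22C1C0B
  rot[10] = 0B0$2C22C1C0BB
  rot[11] = B0$2C22C1C0BB0
  rot[12] = 0$2C22C1C0BB0B
  rot[13] = $2C22C1C0BB0B0
Sorted (with $ < everything):
  sorted[0] = $2C22C1C0BB0B0
  sorted[1] = 0$2C22C1C0BB0B
  sorted[2] = 0B0$2C22C1C0BB
  sorted[3] = 0BB0B0$2C22C1C
  sorted[4] = 1C0BB0B0$2C22C
  sorted[5] = 22C1C0BB0B0$2C
  sorted[6] = 2C1C0BB0B0$2C2
  sorted[7] = 2C22C1C0BB0B0$
  sorted[8] = B0$2C22C1C0BB0
  sorted[9] = B0B0$2C22C1C0B
  sorted[10] = BB0B0$2C22C1C0
  sorted[11] = C0BB0B0$2C22C1
  sorted[12] = C1C0BB0B0$2C22
  sorted[13] = C22C1C0BB0B0$2
sorted[9] = B0B0$2C22C1C0B

Answer: B0B0$2C22C1C0B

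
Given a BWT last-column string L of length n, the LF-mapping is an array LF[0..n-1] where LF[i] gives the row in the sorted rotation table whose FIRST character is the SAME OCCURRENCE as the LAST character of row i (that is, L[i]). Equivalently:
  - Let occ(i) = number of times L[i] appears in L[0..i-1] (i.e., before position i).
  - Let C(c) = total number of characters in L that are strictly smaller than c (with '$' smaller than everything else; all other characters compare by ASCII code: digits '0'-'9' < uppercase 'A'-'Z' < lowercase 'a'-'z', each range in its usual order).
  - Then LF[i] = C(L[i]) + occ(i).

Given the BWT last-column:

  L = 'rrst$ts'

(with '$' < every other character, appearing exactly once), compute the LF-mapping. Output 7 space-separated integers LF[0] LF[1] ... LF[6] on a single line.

Answer: 1 2 3 5 0 6 4

Derivation:
Char counts: '$':1, 'r':2, 's':2, 't':2
C (first-col start): C('$')=0, C('r')=1, C('s')=3, C('t')=5
L[0]='r': occ=0, LF[0]=C('r')+0=1+0=1
L[1]='r': occ=1, LF[1]=C('r')+1=1+1=2
L[2]='s': occ=0, LF[2]=C('s')+0=3+0=3
L[3]='t': occ=0, LF[3]=C('t')+0=5+0=5
L[4]='$': occ=0, LF[4]=C('$')+0=0+0=0
L[5]='t': occ=1, LF[5]=C('t')+1=5+1=6
L[6]='s': occ=1, LF[6]=C('s')+1=3+1=4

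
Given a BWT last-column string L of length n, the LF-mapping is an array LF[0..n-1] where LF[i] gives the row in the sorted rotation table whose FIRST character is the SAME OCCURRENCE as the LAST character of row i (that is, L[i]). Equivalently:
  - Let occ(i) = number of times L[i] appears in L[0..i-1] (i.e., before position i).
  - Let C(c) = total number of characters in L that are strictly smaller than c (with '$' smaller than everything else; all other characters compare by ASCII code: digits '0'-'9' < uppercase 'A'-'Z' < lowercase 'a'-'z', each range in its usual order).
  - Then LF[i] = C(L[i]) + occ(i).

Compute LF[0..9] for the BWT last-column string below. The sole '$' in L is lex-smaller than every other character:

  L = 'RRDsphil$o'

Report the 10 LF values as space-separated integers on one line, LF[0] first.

Char counts: '$':1, 'D':1, 'R':2, 'h':1, 'i':1, 'l':1, 'o':1, 'p':1, 's':1
C (first-col start): C('$')=0, C('D')=1, C('R')=2, C('h')=4, C('i')=5, C('l')=6, C('o')=7, C('p')=8, C('s')=9
L[0]='R': occ=0, LF[0]=C('R')+0=2+0=2
L[1]='R': occ=1, LF[1]=C('R')+1=2+1=3
L[2]='D': occ=0, LF[2]=C('D')+0=1+0=1
L[3]='s': occ=0, LF[3]=C('s')+0=9+0=9
L[4]='p': occ=0, LF[4]=C('p')+0=8+0=8
L[5]='h': occ=0, LF[5]=C('h')+0=4+0=4
L[6]='i': occ=0, LF[6]=C('i')+0=5+0=5
L[7]='l': occ=0, LF[7]=C('l')+0=6+0=6
L[8]='$': occ=0, LF[8]=C('$')+0=0+0=0
L[9]='o': occ=0, LF[9]=C('o')+0=7+0=7

Answer: 2 3 1 9 8 4 5 6 0 7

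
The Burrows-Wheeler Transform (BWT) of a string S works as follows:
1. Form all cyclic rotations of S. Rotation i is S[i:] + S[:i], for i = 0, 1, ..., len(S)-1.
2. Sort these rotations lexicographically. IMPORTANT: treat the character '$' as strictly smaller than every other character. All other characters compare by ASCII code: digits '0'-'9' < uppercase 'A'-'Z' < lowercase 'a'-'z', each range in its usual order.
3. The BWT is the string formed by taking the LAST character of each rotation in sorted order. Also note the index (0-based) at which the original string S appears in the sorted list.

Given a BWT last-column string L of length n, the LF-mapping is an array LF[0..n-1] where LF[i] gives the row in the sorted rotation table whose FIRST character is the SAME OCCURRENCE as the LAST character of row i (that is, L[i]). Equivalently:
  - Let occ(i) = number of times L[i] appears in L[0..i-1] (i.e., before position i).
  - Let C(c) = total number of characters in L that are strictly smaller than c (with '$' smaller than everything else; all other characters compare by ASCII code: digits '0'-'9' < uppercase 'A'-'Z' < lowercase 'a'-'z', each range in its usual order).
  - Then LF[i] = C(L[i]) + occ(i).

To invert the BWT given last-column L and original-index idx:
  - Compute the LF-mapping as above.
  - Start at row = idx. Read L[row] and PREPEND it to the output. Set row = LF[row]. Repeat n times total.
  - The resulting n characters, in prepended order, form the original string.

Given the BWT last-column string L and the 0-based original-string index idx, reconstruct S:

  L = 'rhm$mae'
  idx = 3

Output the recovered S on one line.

LF mapping: 6 3 4 0 5 1 2
Walk LF starting at row 3, prepending L[row]:
  step 1: row=3, L[3]='$', prepend. Next row=LF[3]=0
  step 2: row=0, L[0]='r', prepend. Next row=LF[0]=6
  step 3: row=6, L[6]='e', prepend. Next row=LF[6]=2
  step 4: row=2, L[2]='m', prepend. Next row=LF[2]=4
  step 5: row=4, L[4]='m', prepend. Next row=LF[4]=5
  step 6: row=5, L[5]='a', prepend. Next row=LF[5]=1
  step 7: row=1, L[1]='h', prepend. Next row=LF[1]=3
Reversed output: hammer$

Answer: hammer$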